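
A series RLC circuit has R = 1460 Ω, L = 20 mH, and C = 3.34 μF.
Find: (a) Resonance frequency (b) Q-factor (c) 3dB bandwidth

Step 1 — Resonance: ω₀ = 1/√(LC) = 1/√(0.02·3.34e-06) = 3869 rad/s.
Step 2 — f₀ = ω₀/(2π) = 615.8 Hz.
Step 3 — Series Q: Q = ω₀L/R = 3869·0.02/1460 = 0.053.
Step 4 — Bandwidth: Δω = ω₀/Q = 7.3e+04 rad/s; BW = Δω/(2π) = 1.162e+04 Hz.

(a) f₀ = 615.8 Hz  (b) Q = 0.053  (c) BW = 1.162e+04 Hz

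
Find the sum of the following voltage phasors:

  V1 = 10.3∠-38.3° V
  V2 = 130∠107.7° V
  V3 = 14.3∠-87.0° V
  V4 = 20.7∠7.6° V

Step 1 — Convert each phasor to rectangular form:
  V1 = 10.3·(cos(-38.3°) + j·sin(-38.3°)) = 8.083 - j6.384 V
  V2 = 130·(cos(107.7°) + j·sin(107.7°)) = -39.52 + j123.8 V
  V3 = 14.3·(cos(-87.0°) + j·sin(-87.0°)) = 0.7484 - j14.28 V
  V4 = 20.7·(cos(7.6°) + j·sin(7.6°)) = 20.52 + j2.738 V
Step 2 — Sum components: V_total = -10.17 + j105.9 V.
Step 3 — Convert to polar: |V_total| = 106.4 V, ∠V_total = 95.5°.

V_total = 106.4∠95.5° V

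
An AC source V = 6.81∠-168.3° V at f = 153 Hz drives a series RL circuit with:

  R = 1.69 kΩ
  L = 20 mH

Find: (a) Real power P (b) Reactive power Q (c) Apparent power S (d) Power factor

Step 1 — Angular frequency: ω = 2π·f = 2π·153 = 961.3 rad/s.
Step 2 — Component impedances:
  R: Z = R = 1690 Ω
  L: Z = jωL = j·961.3·0.02 = 0 + j19.23 Ω
Step 3 — Series combination: Z_total = R + L = 1690 + j19.23 Ω = 1690∠0.7° Ω.
Step 4 — Source phasor: V = 6.81∠-168.3° V = -6.669 - j1.381 V.
Step 5 — Current: I = V / Z = -0.003955 - j0.0007722 A = 0.004029∠-169.0° A.
Step 6 — Complex power: S = V·I* = 0.02744 + j0.0003122 VA.
Step 7 — Real power: P = Re(S) = 0.02744 W.
Step 8 — Reactive power: Q = Im(S) = 0.0003122 VAR.
Step 9 — Apparent power: |S| = 0.02744 VA.
Step 10 — Power factor: PF = P/|S| = 0.9999 (lagging).

(a) P = 0.02744 W  (b) Q = 0.0003122 VAR  (c) S = 0.02744 VA  (d) PF = 0.9999 (lagging)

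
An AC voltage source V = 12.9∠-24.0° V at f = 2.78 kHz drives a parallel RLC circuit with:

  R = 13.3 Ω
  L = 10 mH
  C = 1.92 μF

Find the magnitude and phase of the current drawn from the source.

Step 1 — Angular frequency: ω = 2π·f = 2π·2780 = 1.747e+04 rad/s.
Step 2 — Component impedances:
  R: Z = R = 13.3 Ω
  L: Z = jωL = j·1.747e+04·0.01 = 0 + j174.7 Ω
  C: Z = 1/(jωC) = -j/(ω·C) = 0 - j29.82 Ω
Step 3 — Parallel combination: 1/Z_total = 1/R + 1/L + 1/C; Z_total = 11.7 - j4.328 Ω = 12.47∠-20.3° Ω.
Step 4 — Source phasor: V = 12.9∠-24.0° V = 11.78 - j5.247 V.
Step 5 — Ohm's law: I = V / Z_total = (11.78 - j5.247) / (11.7 - j4.328) = 1.032 - j0.06675 A.
Step 6 — Convert to polar: |I| = 1.034 A, ∠I = -3.7°.

I = 1.034∠-3.7° A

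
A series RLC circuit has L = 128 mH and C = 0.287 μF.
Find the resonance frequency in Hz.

Step 1 — Resonance condition Im(Z)=0 gives ω₀ = 1/√(LC).
Step 2 — ω₀ = 1/√(0.128·2.87e-07) = 5217 rad/s.
Step 3 — f₀ = ω₀/(2π) = 830.4 Hz.

f₀ = 830.4 Hz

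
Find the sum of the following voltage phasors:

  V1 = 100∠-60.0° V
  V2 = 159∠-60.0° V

Step 1 — Convert each phasor to rectangular form:
  V1 = 100·(cos(-60.0°) + j·sin(-60.0°)) = 50 - j86.6 V
  V2 = 159·(cos(-60.0°) + j·sin(-60.0°)) = 79.5 - j137.7 V
Step 2 — Sum components: V_total = 129.5 - j224.3 V.
Step 3 — Convert to polar: |V_total| = 259 V, ∠V_total = -60.0°.

V_total = 259∠-60.0° V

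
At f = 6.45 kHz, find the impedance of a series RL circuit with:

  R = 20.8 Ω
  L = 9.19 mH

Step 1 — Angular frequency: ω = 2π·f = 2π·6450 = 4.053e+04 rad/s.
Step 2 — Component impedances:
  R: Z = R = 20.8 Ω
  L: Z = jωL = j·4.053e+04·0.00919 = 0 + j372.4 Ω
Step 3 — Series combination: Z_total = R + L = 20.8 + j372.4 Ω = 373∠86.8° Ω.

Z = 20.8 + j372.4 Ω = 373∠86.8° Ω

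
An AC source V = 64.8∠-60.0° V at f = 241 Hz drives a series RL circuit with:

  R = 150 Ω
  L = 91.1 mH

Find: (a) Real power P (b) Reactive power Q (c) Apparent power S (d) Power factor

Step 1 — Angular frequency: ω = 2π·f = 2π·241 = 1514 rad/s.
Step 2 — Component impedances:
  R: Z = R = 150 Ω
  L: Z = jωL = j·1514·0.0911 = 0 + j137.9 Ω
Step 3 — Series combination: Z_total = R + L = 150 + j137.9 Ω = 203.8∠42.6° Ω.
Step 4 — Source phasor: V = 64.8∠-60.0° V = 32.4 - j56.12 V.
Step 5 — Current: I = V / Z = -0.06938 - j0.3103 A = 0.318∠-102.6° A.
Step 6 — Complex power: S = V·I* = 15.17 + j13.95 VA.
Step 7 — Real power: P = Re(S) = 15.17 W.
Step 8 — Reactive power: Q = Im(S) = 13.95 VAR.
Step 9 — Apparent power: |S| = 20.6 VA.
Step 10 — Power factor: PF = P/|S| = 0.7361 (lagging).

(a) P = 15.17 W  (b) Q = 13.95 VAR  (c) S = 20.6 VA  (d) PF = 0.7361 (lagging)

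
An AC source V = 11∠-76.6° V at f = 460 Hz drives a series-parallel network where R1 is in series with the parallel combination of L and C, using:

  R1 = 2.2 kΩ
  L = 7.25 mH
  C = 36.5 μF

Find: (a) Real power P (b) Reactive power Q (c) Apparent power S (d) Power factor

Step 1 — Angular frequency: ω = 2π·f = 2π·460 = 2890 rad/s.
Step 2 — Component impedances:
  R1: Z = R = 2200 Ω
  L: Z = jωL = j·2890·0.00725 = 0 + j20.95 Ω
  C: Z = 1/(jωC) = -j/(ω·C) = 0 - j9.479 Ω
Step 3 — Parallel branch: L || C = 1/(1/L + 1/C) = 0 - j17.31 Ω.
Step 4 — Series with R1: Z_total = R1 + (L || C) = 2200 - j17.31 Ω = 2200∠-0.5° Ω.
Step 5 — Source phasor: V = 11∠-76.6° V = 2.549 - j10.7 V.
Step 6 — Current: I = V / Z = 0.001197 - j0.004854 A = 0.005∠-76.1° A.
Step 7 — Complex power: S = V·I* = 0.055 - j0.0004327 VA.
Step 8 — Real power: P = Re(S) = 0.055 W.
Step 9 — Reactive power: Q = Im(S) = -0.0004327 VAR.
Step 10 — Apparent power: |S| = 0.055 VA.
Step 11 — Power factor: PF = P/|S| = 1 (leading).

(a) P = 0.055 W  (b) Q = -0.0004327 VAR  (c) S = 0.055 VA  (d) PF = 1 (leading)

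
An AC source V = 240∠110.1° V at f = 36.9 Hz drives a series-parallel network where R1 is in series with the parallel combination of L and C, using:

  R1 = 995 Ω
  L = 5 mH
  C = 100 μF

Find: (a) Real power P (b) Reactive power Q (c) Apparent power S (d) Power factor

Step 1 — Angular frequency: ω = 2π·f = 2π·36.9 = 231.8 rad/s.
Step 2 — Component impedances:
  R1: Z = R = 995 Ω
  L: Z = jωL = j·231.8·0.005 = 0 + j1.159 Ω
  C: Z = 1/(jωC) = -j/(ω·C) = 0 - j43.13 Ω
Step 3 — Parallel branch: L || C = 1/(1/L + 1/C) = 0 + j1.191 Ω.
Step 4 — Series with R1: Z_total = R1 + (L || C) = 995 + j1.191 Ω = 995∠0.1° Ω.
Step 5 — Source phasor: V = 240∠110.1° V = -82.48 + j225.4 V.
Step 6 — Current: I = V / Z = -0.08262 + j0.2266 A = 0.2412∠110.0° A.
Step 7 — Complex power: S = V·I* = 57.89 + j0.06931 VA.
Step 8 — Real power: P = Re(S) = 57.89 W.
Step 9 — Reactive power: Q = Im(S) = 0.06931 VAR.
Step 10 — Apparent power: |S| = 57.89 VA.
Step 11 — Power factor: PF = P/|S| = 1 (lagging).

(a) P = 57.89 W  (b) Q = 0.06931 VAR  (c) S = 57.89 VA  (d) PF = 1 (lagging)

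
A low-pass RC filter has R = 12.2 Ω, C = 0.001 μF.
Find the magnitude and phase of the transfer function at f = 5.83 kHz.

Step 1 — Angular frequency: ω = 2π·5830 = 3.663e+04 rad/s.
Step 2 — Transfer function: H(jω) = 1/(1 + jωRC).
Step 3 — Denominator: 1 + jωRC = 1 + j·3.663e+04·12.2·1e-09 = 1 + j0.0004469.
Step 4 — H = 1 - j0.0004469.
Step 5 — Magnitude: |H| = 1 (-0.0 dB); phase: φ = -0.0°.

|H| = 1 (-0.0 dB), φ = -0.0°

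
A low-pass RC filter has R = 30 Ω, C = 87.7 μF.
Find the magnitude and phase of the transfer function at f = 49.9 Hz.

Step 1 — Angular frequency: ω = 2π·49.9 = 313.5 rad/s.
Step 2 — Transfer function: H(jω) = 1/(1 + jωRC).
Step 3 — Denominator: 1 + jωRC = 1 + j·313.5·30·8.77e-05 = 1 + j0.8249.
Step 4 — H = 0.5951 - j0.4909.
Step 5 — Magnitude: |H| = 0.7714 (-2.3 dB); phase: φ = -39.5°.

|H| = 0.7714 (-2.3 dB), φ = -39.5°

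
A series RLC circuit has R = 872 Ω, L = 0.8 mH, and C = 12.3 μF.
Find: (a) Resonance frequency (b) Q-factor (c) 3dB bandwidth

Step 1 — Resonance: ω₀ = 1/√(LC) = 1/√(0.0008·1.23e-05) = 1.008e+04 rad/s.
Step 2 — f₀ = ω₀/(2π) = 1604 Hz.
Step 3 — Series Q: Q = ω₀L/R = 1.008e+04·0.0008/872 = 0.009249.
Step 4 — Bandwidth: Δω = ω₀/Q = 1.09e+06 rad/s; BW = Δω/(2π) = 1.735e+05 Hz.

(a) f₀ = 1604 Hz  (b) Q = 0.009249  (c) BW = 1.735e+05 Hz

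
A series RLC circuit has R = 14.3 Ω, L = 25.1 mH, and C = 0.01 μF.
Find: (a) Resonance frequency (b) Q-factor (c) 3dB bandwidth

Step 1 — Resonance: ω₀ = 1/√(LC) = 1/√(0.0251·1e-08) = 6.312e+04 rad/s.
Step 2 — f₀ = ω₀/(2π) = 1.005e+04 Hz.
Step 3 — Series Q: Q = ω₀L/R = 6.312e+04·0.0251/14.3 = 110.8.
Step 4 — Bandwidth: Δω = ω₀/Q = 569.7 rad/s; BW = Δω/(2π) = 90.67 Hz.

(a) f₀ = 1.005e+04 Hz  (b) Q = 110.8  (c) BW = 90.67 Hz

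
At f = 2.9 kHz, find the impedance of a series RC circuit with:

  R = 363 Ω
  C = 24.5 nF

Step 1 — Angular frequency: ω = 2π·f = 2π·2900 = 1.822e+04 rad/s.
Step 2 — Component impedances:
  R: Z = R = 363 Ω
  C: Z = 1/(jωC) = -j/(ω·C) = 0 - j2240 Ω
Step 3 — Series combination: Z_total = R + C = 363 - j2240 Ω = 2269∠-80.8° Ω.

Z = 363 - j2240 Ω = 2269∠-80.8° Ω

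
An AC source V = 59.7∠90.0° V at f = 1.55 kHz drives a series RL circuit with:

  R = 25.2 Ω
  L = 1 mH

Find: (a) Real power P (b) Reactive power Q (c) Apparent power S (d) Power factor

Step 1 — Angular frequency: ω = 2π·f = 2π·1550 = 9739 rad/s.
Step 2 — Component impedances:
  R: Z = R = 25.2 Ω
  L: Z = jωL = j·9739·0.001 = 0 + j9.739 Ω
Step 3 — Series combination: Z_total = R + L = 25.2 + j9.739 Ω = 27.02∠21.1° Ω.
Step 4 — Source phasor: V = 59.7∠90.0° V = 0 + j59.7 V.
Step 5 — Current: I = V / Z = 0.7966 + j2.061 A = 2.21∠68.9° A.
Step 6 — Complex power: S = V·I* = 123.1 + j47.56 VA.
Step 7 — Real power: P = Re(S) = 123.1 W.
Step 8 — Reactive power: Q = Im(S) = 47.56 VAR.
Step 9 — Apparent power: |S| = 131.9 VA.
Step 10 — Power factor: PF = P/|S| = 0.9328 (lagging).

(a) P = 123.1 W  (b) Q = 47.56 VAR  (c) S = 131.9 VA  (d) PF = 0.9328 (lagging)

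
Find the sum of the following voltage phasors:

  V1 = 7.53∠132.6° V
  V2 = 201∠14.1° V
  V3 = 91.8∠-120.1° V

Step 1 — Convert each phasor to rectangular form:
  V1 = 7.53·(cos(132.6°) + j·sin(132.6°)) = -5.097 + j5.543 V
  V2 = 201·(cos(14.1°) + j·sin(14.1°)) = 194.9 + j48.97 V
  V3 = 91.8·(cos(-120.1°) + j·sin(-120.1°)) = -46.04 - j79.42 V
Step 2 — Sum components: V_total = 143.8 - j24.91 V.
Step 3 — Convert to polar: |V_total| = 146 V, ∠V_total = -9.8°.

V_total = 146∠-9.8° V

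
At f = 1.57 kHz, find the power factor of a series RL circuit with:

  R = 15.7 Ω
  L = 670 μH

Step 1 — Angular frequency: ω = 2π·f = 2π·1570 = 9865 rad/s.
Step 2 — Component impedances:
  R: Z = R = 15.7 Ω
  L: Z = jωL = j·9865·0.00067 = 0 + j6.609 Ω
Step 3 — Series combination: Z_total = R + L = 15.7 + j6.609 Ω = 17.03∠22.8° Ω.
Step 4 — Power factor: PF = cos(φ) = Re(Z)/|Z| = 15.7/17.034 = 0.9217.
Step 5 — Type: Im(Z) = 6.609 ⇒ lagging (phase φ = 22.8°).

PF = 0.9217 (lagging, φ = 22.8°)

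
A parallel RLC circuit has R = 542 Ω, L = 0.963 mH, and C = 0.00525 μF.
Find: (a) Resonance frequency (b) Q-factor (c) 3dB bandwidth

Step 1 — Resonance: ω₀ = 1/√(LC) = 1/√(0.000963·5.25e-09) = 4.447e+05 rad/s.
Step 2 — f₀ = ω₀/(2π) = 7.078e+04 Hz.
Step 3 — Parallel Q: Q = R/(ω₀L) = 542/(4.447e+05·0.000963) = 1.266.
Step 4 — Bandwidth: Δω = ω₀/Q = 3.514e+05 rad/s; BW = Δω/(2π) = 5.593e+04 Hz.

(a) f₀ = 7.078e+04 Hz  (b) Q = 1.266  (c) BW = 5.593e+04 Hz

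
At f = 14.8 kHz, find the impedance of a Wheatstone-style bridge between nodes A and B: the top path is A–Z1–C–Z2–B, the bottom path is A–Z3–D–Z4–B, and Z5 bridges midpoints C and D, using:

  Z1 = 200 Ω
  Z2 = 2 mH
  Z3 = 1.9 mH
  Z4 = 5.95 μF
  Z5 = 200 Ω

Step 1 — Angular frequency: ω = 2π·f = 2π·1.48e+04 = 9.299e+04 rad/s.
Step 2 — Component impedances:
  Z1: Z = R = 200 Ω
  Z2: Z = jωL = j·9.299e+04·0.002 = 0 + j186 Ω
  Z3: Z = jωL = j·9.299e+04·0.0019 = 0 + j176.7 Ω
  Z4: Z = 1/(jωC) = -j/(ω·C) = 0 - j1.807 Ω
  Z5: Z = R = 200 Ω
Step 3 — Bridge requires nodal analysis (the Z5 bridge couples midpoints C and D, so the two paths cannot be reduced to a simple series/parallel combination). Setting node B to ground and injecting 1 A at node A, the 3-node admittance system at A, C, D solves to V_A = Z_AB = 56.32 + j122.6 Ω = 134.9∠65.3° Ω.

Z = 56.32 + j122.6 Ω = 134.9∠65.3° Ω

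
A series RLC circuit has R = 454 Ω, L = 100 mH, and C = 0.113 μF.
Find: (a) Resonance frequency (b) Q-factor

Step 1 — Resonance condition Im(Z)=0 gives ω₀ = 1/√(LC).
Step 2 — ω₀ = 1/√(0.1·1.13e-07) = 9407 rad/s.
Step 3 — f₀ = ω₀/(2π) = 1497 Hz.
Step 4 — Series Q: Q = ω₀L/R = 9407·0.1/454 = 2.072.

(a) f₀ = 1497 Hz  (b) Q = 2.072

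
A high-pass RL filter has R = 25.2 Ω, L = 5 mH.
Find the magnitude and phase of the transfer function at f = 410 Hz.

Step 1 — Angular frequency: ω = 2π·410 = 2576 rad/s.
Step 2 — Transfer function: H(jω) = jωL/(R + jωL).
Step 3 — Numerator jωL = j·12.88; denominator R + jωL = 25.2 + j12.88.
Step 4 — H = 0.2071 + j0.4053.
Step 5 — Magnitude: |H| = 0.4551 (-6.8 dB); phase: φ = 62.9°.

|H| = 0.4551 (-6.8 dB), φ = 62.9°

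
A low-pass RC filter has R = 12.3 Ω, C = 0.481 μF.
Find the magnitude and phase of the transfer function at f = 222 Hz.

Step 1 — Angular frequency: ω = 2π·222 = 1395 rad/s.
Step 2 — Transfer function: H(jω) = 1/(1 + jωRC).
Step 3 — Denominator: 1 + jωRC = 1 + j·1395·12.3·4.81e-07 = 1 + j0.008252.
Step 4 — H = 0.9999 - j0.008252.
Step 5 — Magnitude: |H| = 1 (-0.0 dB); phase: φ = -0.5°.

|H| = 1 (-0.0 dB), φ = -0.5°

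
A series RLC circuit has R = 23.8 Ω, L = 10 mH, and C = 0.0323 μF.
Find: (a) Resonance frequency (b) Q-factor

Step 1 — Resonance condition Im(Z)=0 gives ω₀ = 1/√(LC).
Step 2 — ω₀ = 1/√(0.01·3.23e-08) = 5.564e+04 rad/s.
Step 3 — f₀ = ω₀/(2π) = 8856 Hz.
Step 4 — Series Q: Q = ω₀L/R = 5.564e+04·0.01/23.8 = 23.38.

(a) f₀ = 8856 Hz  (b) Q = 23.38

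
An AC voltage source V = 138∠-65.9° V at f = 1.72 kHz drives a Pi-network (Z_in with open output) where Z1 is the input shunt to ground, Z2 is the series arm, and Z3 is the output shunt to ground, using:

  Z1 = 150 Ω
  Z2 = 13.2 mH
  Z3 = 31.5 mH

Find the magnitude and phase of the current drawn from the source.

Step 1 — Angular frequency: ω = 2π·f = 2π·1720 = 1.081e+04 rad/s.
Step 2 — Component impedances:
  Z1: Z = R = 150 Ω
  Z2: Z = jωL = j·1.081e+04·0.0132 = 0 + j142.7 Ω
  Z3: Z = jωL = j·1.081e+04·0.0315 = 0 + j340.4 Ω
Step 3 — With open output, the series arm Z2 and the output shunt Z3 appear in series to ground: Z2 + Z3 = 0 + j483.1 Ω.
Step 4 — Parallel with input shunt Z1: Z_in = Z1 || (Z2 + Z3) = 136.8 + j42.48 Ω = 143.3∠17.3° Ω.
Step 5 — Source phasor: V = 138∠-65.9° V = 56.35 - j126 V.
Step 6 — Ohm's law: I = V / Z_total = (56.35 - j126) / (136.8 + j42.48) = 0.1149 - j0.9565 A.
Step 7 — Convert to polar: |I| = 0.9633 A, ∠I = -83.2°.

I = 0.9633∠-83.2° A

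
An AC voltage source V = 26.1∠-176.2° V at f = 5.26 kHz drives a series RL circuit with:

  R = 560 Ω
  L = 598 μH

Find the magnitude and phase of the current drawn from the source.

Step 1 — Angular frequency: ω = 2π·f = 2π·5260 = 3.305e+04 rad/s.
Step 2 — Component impedances:
  R: Z = R = 560 Ω
  L: Z = jωL = j·3.305e+04·0.000598 = 0 + j19.76 Ω
Step 3 — Series combination: Z_total = R + L = 560 + j19.76 Ω = 560.3∠2.0° Ω.
Step 4 — Source phasor: V = 26.1∠-176.2° V = -26.04 - j1.73 V.
Step 5 — Ohm's law: I = V / Z_total = (-26.04 - j1.73) / (560 + j19.76) = -0.04656 - j0.001446 A.
Step 6 — Convert to polar: |I| = 0.04658 A, ∠I = -178.2°.

I = 0.04658∠-178.2° A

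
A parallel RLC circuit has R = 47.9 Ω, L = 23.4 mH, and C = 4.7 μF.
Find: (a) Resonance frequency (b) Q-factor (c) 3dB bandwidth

Step 1 — Resonance: ω₀ = 1/√(LC) = 1/√(0.0234·4.7e-06) = 3015 rad/s.
Step 2 — f₀ = ω₀/(2π) = 479.9 Hz.
Step 3 — Parallel Q: Q = R/(ω₀L) = 47.9/(3015·0.0234) = 0.6789.
Step 4 — Bandwidth: Δω = ω₀/Q = 4442 rad/s; BW = Δω/(2π) = 706.9 Hz.

(a) f₀ = 479.9 Hz  (b) Q = 0.6789  (c) BW = 706.9 Hz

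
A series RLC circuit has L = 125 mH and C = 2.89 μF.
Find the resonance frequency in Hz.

Step 1 — Resonance condition Im(Z)=0 gives ω₀ = 1/√(LC).
Step 2 — ω₀ = 1/√(0.125·2.89e-06) = 1664 rad/s.
Step 3 — f₀ = ω₀/(2π) = 264.8 Hz.

f₀ = 264.8 Hz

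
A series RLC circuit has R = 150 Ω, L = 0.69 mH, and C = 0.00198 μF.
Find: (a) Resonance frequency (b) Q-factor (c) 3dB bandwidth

Step 1 — Resonance condition Im(Z)=0 gives ω₀ = 1/√(LC).
Step 2 — ω₀ = 1/√(0.00069·1.98e-09) = 8.555e+05 rad/s.
Step 3 — f₀ = ω₀/(2π) = 1.362e+05 Hz.
Step 4 — Series Q: Q = ω₀L/R = 8.555e+05·0.00069/150 = 3.936.
Step 5 — 3dB bandwidth: Δω = ω₀/Q = 2.174e+05 rad/s; BW = Δω/(2π) = 3.46e+04 Hz.

(a) f₀ = 1.362e+05 Hz  (b) Q = 3.936  (c) BW = 3.46e+04 Hz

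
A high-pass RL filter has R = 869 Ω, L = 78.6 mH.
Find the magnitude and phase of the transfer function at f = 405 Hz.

Step 1 — Angular frequency: ω = 2π·405 = 2545 rad/s.
Step 2 — Transfer function: H(jω) = jωL/(R + jωL).
Step 3 — Numerator jωL = j·200; denominator R + jωL = 869 + j200.
Step 4 — H = 0.05031 + j0.2186.
Step 5 — Magnitude: |H| = 0.2243 (-13.0 dB); phase: φ = 77.0°.

|H| = 0.2243 (-13.0 dB), φ = 77.0°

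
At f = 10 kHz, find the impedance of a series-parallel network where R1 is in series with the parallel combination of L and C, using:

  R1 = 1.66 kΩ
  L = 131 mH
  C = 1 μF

Step 1 — Angular frequency: ω = 2π·f = 2π·1e+04 = 6.283e+04 rad/s.
Step 2 — Component impedances:
  R1: Z = R = 1660 Ω
  L: Z = jωL = j·6.283e+04·0.131 = 0 + j8231 Ω
  C: Z = 1/(jωC) = -j/(ω·C) = 0 - j15.92 Ω
Step 3 — Parallel branch: L || C = 1/(1/L + 1/C) = 0 - j15.95 Ω.
Step 4 — Series with R1: Z_total = R1 + (L || C) = 1660 - j15.95 Ω = 1660∠-0.6° Ω.

Z = 1660 - j15.95 Ω = 1660∠-0.6° Ω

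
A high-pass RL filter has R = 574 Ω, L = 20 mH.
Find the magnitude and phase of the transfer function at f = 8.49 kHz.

Step 1 — Angular frequency: ω = 2π·8490 = 5.334e+04 rad/s.
Step 2 — Transfer function: H(jω) = jωL/(R + jωL).
Step 3 — Numerator jωL = j·1067; denominator R + jωL = 574 + j1067.
Step 4 — H = 0.7755 + j0.4172.
Step 5 — Magnitude: |H| = 0.8806 (-1.1 dB); phase: φ = 28.3°.

|H| = 0.8806 (-1.1 dB), φ = 28.3°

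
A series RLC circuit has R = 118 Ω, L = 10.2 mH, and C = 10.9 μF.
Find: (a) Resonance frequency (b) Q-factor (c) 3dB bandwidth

Step 1 — Resonance: ω₀ = 1/√(LC) = 1/√(0.0102·1.09e-05) = 2999 rad/s.
Step 2 — f₀ = ω₀/(2π) = 477.3 Hz.
Step 3 — Series Q: Q = ω₀L/R = 2999·0.0102/118 = 0.2592.
Step 4 — Bandwidth: Δω = ω₀/Q = 1.157e+04 rad/s; BW = Δω/(2π) = 1841 Hz.

(a) f₀ = 477.3 Hz  (b) Q = 0.2592  (c) BW = 1841 Hz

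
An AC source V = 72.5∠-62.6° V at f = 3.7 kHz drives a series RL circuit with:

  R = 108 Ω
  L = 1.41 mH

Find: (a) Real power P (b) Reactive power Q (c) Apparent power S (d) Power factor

Step 1 — Angular frequency: ω = 2π·f = 2π·3700 = 2.325e+04 rad/s.
Step 2 — Component impedances:
  R: Z = R = 108 Ω
  L: Z = jωL = j·2.325e+04·0.00141 = 0 + j32.78 Ω
Step 3 — Series combination: Z_total = R + L = 108 + j32.78 Ω = 112.9∠16.9° Ω.
Step 4 — Source phasor: V = 72.5∠-62.6° V = 33.36 - j64.37 V.
Step 5 — Current: I = V / Z = 0.1172 - j0.6316 A = 0.6424∠-79.5° A.
Step 6 — Complex power: S = V·I* = 44.56 + j13.53 VA.
Step 7 — Real power: P = Re(S) = 44.56 W.
Step 8 — Reactive power: Q = Im(S) = 13.53 VAR.
Step 9 — Apparent power: |S| = 46.57 VA.
Step 10 — Power factor: PF = P/|S| = 0.9569 (lagging).

(a) P = 44.56 W  (b) Q = 13.53 VAR  (c) S = 46.57 VA  (d) PF = 0.9569 (lagging)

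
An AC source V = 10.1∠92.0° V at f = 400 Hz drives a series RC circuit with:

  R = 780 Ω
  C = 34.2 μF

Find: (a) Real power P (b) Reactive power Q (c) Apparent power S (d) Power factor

Step 1 — Angular frequency: ω = 2π·f = 2π·400 = 2513 rad/s.
Step 2 — Component impedances:
  R: Z = R = 780 Ω
  C: Z = 1/(jωC) = -j/(ω·C) = 0 - j11.63 Ω
Step 3 — Series combination: Z_total = R + C = 780 - j11.63 Ω = 780.1∠-0.9° Ω.
Step 4 — Source phasor: V = 10.1∠92.0° V = -0.3525 + j10.09 V.
Step 5 — Current: I = V / Z = -0.0006448 + j0.01293 A = 0.01295∠92.9° A.
Step 6 — Complex power: S = V·I* = 0.1308 - j0.00195 VA.
Step 7 — Real power: P = Re(S) = 0.1308 W.
Step 8 — Reactive power: Q = Im(S) = -0.00195 VAR.
Step 9 — Apparent power: |S| = 0.1308 VA.
Step 10 — Power factor: PF = P/|S| = 0.9999 (leading).

(a) P = 0.1308 W  (b) Q = -0.00195 VAR  (c) S = 0.1308 VA  (d) PF = 0.9999 (leading)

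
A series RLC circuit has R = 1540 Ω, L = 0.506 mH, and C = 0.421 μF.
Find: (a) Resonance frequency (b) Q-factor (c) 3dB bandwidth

Step 1 — Resonance condition Im(Z)=0 gives ω₀ = 1/√(LC).
Step 2 — ω₀ = 1/√(0.000506·4.21e-07) = 6.851e+04 rad/s.
Step 3 — f₀ = ω₀/(2π) = 1.09e+04 Hz.
Step 4 — Series Q: Q = ω₀L/R = 6.851e+04·0.000506/1540 = 0.02251.
Step 5 — 3dB bandwidth: Δω = ω₀/Q = 3.043e+06 rad/s; BW = Δω/(2π) = 4.844e+05 Hz.

(a) f₀ = 1.09e+04 Hz  (b) Q = 0.02251  (c) BW = 4.844e+05 Hz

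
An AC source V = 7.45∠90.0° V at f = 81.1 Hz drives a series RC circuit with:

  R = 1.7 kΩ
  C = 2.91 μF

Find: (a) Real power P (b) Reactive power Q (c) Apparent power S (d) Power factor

Step 1 — Angular frequency: ω = 2π·f = 2π·81.1 = 509.6 rad/s.
Step 2 — Component impedances:
  R: Z = R = 1700 Ω
  C: Z = 1/(jωC) = -j/(ω·C) = 0 - j674.4 Ω
Step 3 — Series combination: Z_total = R + C = 1700 - j674.4 Ω = 1829∠-21.6° Ω.
Step 4 — Source phasor: V = 7.45∠90.0° V = 0 + j7.45 V.
Step 5 — Current: I = V / Z = -0.001502 + j0.003786 A = 0.004074∠111.6° A.
Step 6 — Complex power: S = V·I* = 0.02821 - j0.01119 VA.
Step 7 — Real power: P = Re(S) = 0.02821 W.
Step 8 — Reactive power: Q = Im(S) = -0.01119 VAR.
Step 9 — Apparent power: |S| = 0.03035 VA.
Step 10 — Power factor: PF = P/|S| = 0.9295 (leading).

(a) P = 0.02821 W  (b) Q = -0.01119 VAR  (c) S = 0.03035 VA  (d) PF = 0.9295 (leading)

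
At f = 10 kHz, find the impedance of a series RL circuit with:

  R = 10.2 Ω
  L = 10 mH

Step 1 — Angular frequency: ω = 2π·f = 2π·1e+04 = 6.283e+04 rad/s.
Step 2 — Component impedances:
  R: Z = R = 10.2 Ω
  L: Z = jωL = j·6.283e+04·0.01 = 0 + j628.3 Ω
Step 3 — Series combination: Z_total = R + L = 10.2 + j628.3 Ω = 628.4∠89.1° Ω.

Z = 10.2 + j628.3 Ω = 628.4∠89.1° Ω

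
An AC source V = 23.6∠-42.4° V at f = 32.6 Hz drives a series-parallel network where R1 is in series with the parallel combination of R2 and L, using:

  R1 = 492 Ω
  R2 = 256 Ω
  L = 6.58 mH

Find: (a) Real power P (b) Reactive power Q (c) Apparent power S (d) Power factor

Step 1 — Angular frequency: ω = 2π·f = 2π·32.6 = 204.8 rad/s.
Step 2 — Component impedances:
  R1: Z = R = 492 Ω
  R2: Z = R = 256 Ω
  L: Z = jωL = j·204.8·0.00658 = 0 + j1.348 Ω
Step 3 — Parallel branch: R2 || L = 1/(1/R2 + 1/L) = 0.007096 + j1.348 Ω.
Step 4 — Series with R1: Z_total = R1 + (R2 || L) = 492 + j1.348 Ω = 492∠0.2° Ω.
Step 5 — Source phasor: V = 23.6∠-42.4° V = 17.43 - j15.91 V.
Step 6 — Current: I = V / Z = 0.03533 - j0.03244 A = 0.04797∠-42.6° A.
Step 7 — Complex power: S = V·I* = 1.132 + j0.003101 VA.
Step 8 — Real power: P = Re(S) = 1.132 W.
Step 9 — Reactive power: Q = Im(S) = 0.003101 VAR.
Step 10 — Apparent power: |S| = 1.132 VA.
Step 11 — Power factor: PF = P/|S| = 1 (lagging).

(a) P = 1.132 W  (b) Q = 0.003101 VAR  (c) S = 1.132 VA  (d) PF = 1 (lagging)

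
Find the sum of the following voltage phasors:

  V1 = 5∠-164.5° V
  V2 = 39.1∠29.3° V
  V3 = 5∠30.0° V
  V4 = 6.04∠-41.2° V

Step 1 — Convert each phasor to rectangular form:
  V1 = 5·(cos(-164.5°) + j·sin(-164.5°)) = -4.818 - j1.336 V
  V2 = 39.1·(cos(29.3°) + j·sin(29.3°)) = 34.1 + j19.13 V
  V3 = 5·(cos(30.0°) + j·sin(30.0°)) = 4.33 + j2.5 V
  V4 = 6.04·(cos(-41.2°) + j·sin(-41.2°)) = 4.545 - j3.978 V
Step 2 — Sum components: V_total = 38.15 + j16.32 V.
Step 3 — Convert to polar: |V_total| = 41.5 V, ∠V_total = 23.2°.

V_total = 41.5∠23.2° V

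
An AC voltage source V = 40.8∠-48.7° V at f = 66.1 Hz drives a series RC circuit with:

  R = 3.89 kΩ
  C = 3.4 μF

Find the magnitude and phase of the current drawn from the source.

Step 1 — Angular frequency: ω = 2π·f = 2π·66.1 = 415.3 rad/s.
Step 2 — Component impedances:
  R: Z = R = 3890 Ω
  C: Z = 1/(jωC) = -j/(ω·C) = 0 - j708.2 Ω
Step 3 — Series combination: Z_total = R + C = 3890 - j708.2 Ω = 3954∠-10.3° Ω.
Step 4 — Source phasor: V = 40.8∠-48.7° V = 26.93 - j30.65 V.
Step 5 — Ohm's law: I = V / Z_total = (26.93 - j30.65) / (3890 - j708.2) = 0.008089 - j0.006407 A.
Step 6 — Convert to polar: |I| = 0.01032 A, ∠I = -38.4°.

I = 0.01032∠-38.4° A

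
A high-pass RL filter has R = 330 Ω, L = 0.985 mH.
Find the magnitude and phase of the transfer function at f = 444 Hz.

Step 1 — Angular frequency: ω = 2π·444 = 2790 rad/s.
Step 2 — Transfer function: H(jω) = jωL/(R + jωL).
Step 3 — Numerator jωL = j·2.748; denominator R + jωL = 330 + j2.748.
Step 4 — H = 6.933e-05 + j0.008326.
Step 5 — Magnitude: |H| = 0.008327 (-41.6 dB); phase: φ = 89.5°.

|H| = 0.008327 (-41.6 dB), φ = 89.5°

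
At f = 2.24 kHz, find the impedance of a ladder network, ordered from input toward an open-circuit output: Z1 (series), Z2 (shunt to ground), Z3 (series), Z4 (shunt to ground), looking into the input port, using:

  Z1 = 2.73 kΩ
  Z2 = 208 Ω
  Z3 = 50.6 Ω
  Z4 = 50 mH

Step 1 — Angular frequency: ω = 2π·f = 2π·2240 = 1.407e+04 rad/s.
Step 2 — Component impedances:
  Z1: Z = R = 2730 Ω
  Z2: Z = R = 208 Ω
  Z3: Z = R = 50.6 Ω
  Z4: Z = jωL = j·1.407e+04·0.05 = 0 + j703.7 Ω
Step 3 — Ladder network (open output): work backward from the far end, alternating series and parallel combinations. Z_in = 2918 + j54.16 Ω = 2919∠1.1° Ω.

Z = 2918 + j54.16 Ω = 2919∠1.1° Ω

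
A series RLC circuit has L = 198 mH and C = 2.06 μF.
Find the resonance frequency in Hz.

Step 1 — Resonance condition Im(Z)=0 gives ω₀ = 1/√(LC).
Step 2 — ω₀ = 1/√(0.198·2.06e-06) = 1566 rad/s.
Step 3 — f₀ = ω₀/(2π) = 249.2 Hz.

f₀ = 249.2 Hz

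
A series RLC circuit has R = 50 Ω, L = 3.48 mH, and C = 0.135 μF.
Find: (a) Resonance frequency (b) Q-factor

Step 1 — Resonance condition Im(Z)=0 gives ω₀ = 1/√(LC).
Step 2 — ω₀ = 1/√(0.00348·1.35e-07) = 4.614e+04 rad/s.
Step 3 — f₀ = ω₀/(2π) = 7343 Hz.
Step 4 — Series Q: Q = ω₀L/R = 4.614e+04·0.00348/50 = 3.211.

(a) f₀ = 7343 Hz  (b) Q = 3.211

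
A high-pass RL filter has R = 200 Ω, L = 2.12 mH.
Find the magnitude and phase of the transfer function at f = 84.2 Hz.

Step 1 — Angular frequency: ω = 2π·84.2 = 529 rad/s.
Step 2 — Transfer function: H(jω) = jωL/(R + jωL).
Step 3 — Numerator jωL = j·1.122; denominator R + jωL = 200 + j1.122.
Step 4 — H = 3.145e-05 + j0.005608.
Step 5 — Magnitude: |H| = 0.005608 (-45.0 dB); phase: φ = 89.7°.

|H| = 0.005608 (-45.0 dB), φ = 89.7°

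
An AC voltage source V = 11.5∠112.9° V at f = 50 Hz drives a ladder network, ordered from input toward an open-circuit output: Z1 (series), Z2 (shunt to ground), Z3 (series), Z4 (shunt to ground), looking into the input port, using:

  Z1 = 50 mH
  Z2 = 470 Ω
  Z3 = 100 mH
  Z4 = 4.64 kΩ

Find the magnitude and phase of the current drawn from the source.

Step 1 — Angular frequency: ω = 2π·f = 2π·50 = 314.2 rad/s.
Step 2 — Component impedances:
  Z1: Z = jωL = j·314.2·0.05 = 0 + j15.71 Ω
  Z2: Z = R = 470 Ω
  Z3: Z = jωL = j·314.2·0.1 = 0 + j31.42 Ω
  Z4: Z = R = 4640 Ω
Step 3 — Ladder network (open output): work backward from the far end, alternating series and parallel combinations. Z_in = 426.8 + j15.97 Ω = 427.1∠2.1° Ω.
Step 4 — Source phasor: V = 11.5∠112.9° V = -4.475 + j10.59 V.
Step 5 — Ohm's law: I = V / Z_total = (-4.475 + j10.59) / (426.8 + j15.97) = -0.009543 + j0.02518 A.
Step 6 — Convert to polar: |I| = 0.02693 A, ∠I = 110.8°.

I = 0.02693∠110.8° A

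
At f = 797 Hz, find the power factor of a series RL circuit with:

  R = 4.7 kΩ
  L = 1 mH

Step 1 — Angular frequency: ω = 2π·f = 2π·797 = 5008 rad/s.
Step 2 — Component impedances:
  R: Z = R = 4700 Ω
  L: Z = jωL = j·5008·0.001 = 0 + j5.008 Ω
Step 3 — Series combination: Z_total = R + L = 4700 + j5.008 Ω = 4700∠0.1° Ω.
Step 4 — Power factor: PF = cos(φ) = Re(Z)/|Z| = 4700/4700 = 1.
Step 5 — Type: Im(Z) = 5.008 ⇒ lagging (phase φ = 0.1°).

PF = 1 (lagging, φ = 0.1°)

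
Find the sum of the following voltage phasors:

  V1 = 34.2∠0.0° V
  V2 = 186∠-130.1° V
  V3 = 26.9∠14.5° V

Step 1 — Convert each phasor to rectangular form:
  V1 = 34.2·(cos(0.0°) + j·sin(0.0°)) = 34.2 V
  V2 = 186·(cos(-130.1°) + j·sin(-130.1°)) = -119.8 - j142.3 V
  V3 = 26.9·(cos(14.5°) + j·sin(14.5°)) = 26.04 + j6.735 V
Step 2 — Sum components: V_total = -59.56 - j135.5 V.
Step 3 — Convert to polar: |V_total| = 148.1 V, ∠V_total = -113.7°.

V_total = 148.1∠-113.7° V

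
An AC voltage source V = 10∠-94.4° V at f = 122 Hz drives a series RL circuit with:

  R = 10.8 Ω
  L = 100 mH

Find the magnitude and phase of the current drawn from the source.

Step 1 — Angular frequency: ω = 2π·f = 2π·122 = 766.5 rad/s.
Step 2 — Component impedances:
  R: Z = R = 10.8 Ω
  L: Z = jωL = j·766.5·0.1 = 0 + j76.65 Ω
Step 3 — Series combination: Z_total = R + L = 10.8 + j76.65 Ω = 77.41∠82.0° Ω.
Step 4 — Source phasor: V = 10∠-94.4° V = -0.7672 - j9.971 V.
Step 5 — Ohm's law: I = V / Z_total = (-0.7672 - j9.971) / (10.8 + j76.65) = -0.1289 - j0.008156 A.
Step 6 — Convert to polar: |I| = 0.1292 A, ∠I = -176.4°.

I = 0.1292∠-176.4° A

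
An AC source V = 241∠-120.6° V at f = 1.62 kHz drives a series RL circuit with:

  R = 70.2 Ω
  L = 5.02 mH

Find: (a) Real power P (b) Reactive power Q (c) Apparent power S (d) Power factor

Step 1 — Angular frequency: ω = 2π·f = 2π·1620 = 1.018e+04 rad/s.
Step 2 — Component impedances:
  R: Z = R = 70.2 Ω
  L: Z = jωL = j·1.018e+04·0.00502 = 0 + j51.1 Ω
Step 3 — Series combination: Z_total = R + L = 70.2 + j51.1 Ω = 86.83∠36.1° Ω.
Step 4 — Source phasor: V = 241∠-120.6° V = -122.7 - j207.4 V.
Step 5 — Current: I = V / Z = -2.548 - j1.1 A = 2.776∠-156.7° A.
Step 6 — Complex power: S = V·I* = 540.8 + j393.7 VA.
Step 7 — Real power: P = Re(S) = 540.8 W.
Step 8 — Reactive power: Q = Im(S) = 393.7 VAR.
Step 9 — Apparent power: |S| = 668.9 VA.
Step 10 — Power factor: PF = P/|S| = 0.8085 (lagging).

(a) P = 540.8 W  (b) Q = 393.7 VAR  (c) S = 668.9 VA  (d) PF = 0.8085 (lagging)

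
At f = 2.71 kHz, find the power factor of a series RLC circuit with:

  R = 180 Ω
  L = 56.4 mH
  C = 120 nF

Step 1 — Angular frequency: ω = 2π·f = 2π·2710 = 1.703e+04 rad/s.
Step 2 — Component impedances:
  R: Z = R = 180 Ω
  L: Z = jωL = j·1.703e+04·0.0564 = 0 + j960.3 Ω
  C: Z = 1/(jωC) = -j/(ω·C) = 0 - j489.4 Ω
Step 3 — Series combination: Z_total = R + L + C = 180 + j470.9 Ω = 504.2∠69.1° Ω.
Step 4 — Power factor: PF = cos(φ) = Re(Z)/|Z| = 180/504.2 = 0.357.
Step 5 — Type: Im(Z) = 470.9 ⇒ lagging (phase φ = 69.1°).

PF = 0.357 (lagging, φ = 69.1°)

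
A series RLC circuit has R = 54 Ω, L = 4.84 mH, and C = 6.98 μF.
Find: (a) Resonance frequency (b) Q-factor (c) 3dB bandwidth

Step 1 — Resonance: ω₀ = 1/√(LC) = 1/√(0.00484·6.98e-06) = 5441 rad/s.
Step 2 — f₀ = ω₀/(2π) = 865.9 Hz.
Step 3 — Series Q: Q = ω₀L/R = 5441·0.00484/54 = 0.4876.
Step 4 — Bandwidth: Δω = ω₀/Q = 1.116e+04 rad/s; BW = Δω/(2π) = 1776 Hz.

(a) f₀ = 865.9 Hz  (b) Q = 0.4876  (c) BW = 1776 Hz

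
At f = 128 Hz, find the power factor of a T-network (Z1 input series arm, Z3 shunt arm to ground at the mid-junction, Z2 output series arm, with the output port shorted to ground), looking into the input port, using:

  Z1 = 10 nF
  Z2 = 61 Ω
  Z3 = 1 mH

Step 1 — Angular frequency: ω = 2π·f = 2π·128 = 804.2 rad/s.
Step 2 — Component impedances:
  Z1: Z = 1/(jωC) = -j/(ω·C) = 0 - j1.243e+05 Ω
  Z2: Z = R = 61 Ω
  Z3: Z = jωL = j·804.2·0.001 = 0 + j0.8042 Ω
Step 3 — With the output port shorted to ground, the output series arm Z2 runs from the junction to ground; the shunt arm Z3 also runs from the junction to ground. They appear in parallel: Z3 || Z2 = 0.0106 + j0.8041 Ω.
Step 4 — Series with input arm Z1: Z_in = Z1 + (Z3 || Z2) = 0.0106 - j1.243e+05 Ω = 1.243e+05∠-90.0° Ω.
Step 5 — Power factor: PF = cos(φ) = Re(Z)/|Z| = 0.0106017/124339 = 8.526e-08.
Step 6 — Type: Im(Z) = -1.243e+05 ⇒ leading (phase φ = -90.0°).

PF = 8.526e-08 (leading, φ = -90.0°)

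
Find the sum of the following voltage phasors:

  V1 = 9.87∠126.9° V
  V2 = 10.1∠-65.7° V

Step 1 — Convert each phasor to rectangular form:
  V1 = 9.87·(cos(126.9°) + j·sin(126.9°)) = -5.926 + j7.893 V
  V2 = 10.1·(cos(-65.7°) + j·sin(-65.7°)) = 4.156 - j9.205 V
Step 2 — Sum components: V_total = -1.77 - j1.312 V.
Step 3 — Convert to polar: |V_total| = 2.203 V, ∠V_total = -143.4°.

V_total = 2.203∠-143.4° V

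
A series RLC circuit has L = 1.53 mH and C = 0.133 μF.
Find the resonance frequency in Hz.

Step 1 — Resonance condition Im(Z)=0 gives ω₀ = 1/√(LC).
Step 2 — ω₀ = 1/√(0.00153·1.33e-07) = 7.01e+04 rad/s.
Step 3 — f₀ = ω₀/(2π) = 1.116e+04 Hz.

f₀ = 1.116e+04 Hz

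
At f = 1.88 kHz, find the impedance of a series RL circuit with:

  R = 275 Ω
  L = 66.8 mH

Step 1 — Angular frequency: ω = 2π·f = 2π·1880 = 1.181e+04 rad/s.
Step 2 — Component impedances:
  R: Z = R = 275 Ω
  L: Z = jωL = j·1.181e+04·0.0668 = 0 + j789.1 Ω
Step 3 — Series combination: Z_total = R + L = 275 + j789.1 Ω = 835.6∠70.8° Ω.

Z = 275 + j789.1 Ω = 835.6∠70.8° Ω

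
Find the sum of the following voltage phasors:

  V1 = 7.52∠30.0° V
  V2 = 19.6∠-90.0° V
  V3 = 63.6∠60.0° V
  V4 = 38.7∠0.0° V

Step 1 — Convert each phasor to rectangular form:
  V1 = 7.52·(cos(30.0°) + j·sin(30.0°)) = 6.513 + j3.76 V
  V2 = 19.6·(cos(-90.0°) + j·sin(-90.0°)) = 0 - j19.6 V
  V3 = 63.6·(cos(60.0°) + j·sin(60.0°)) = 31.8 + j55.08 V
  V4 = 38.7·(cos(0.0°) + j·sin(0.0°)) = 38.7 V
Step 2 — Sum components: V_total = 77.01 + j39.24 V.
Step 3 — Convert to polar: |V_total| = 86.43 V, ∠V_total = 27.0°.

V_total = 86.43∠27.0° V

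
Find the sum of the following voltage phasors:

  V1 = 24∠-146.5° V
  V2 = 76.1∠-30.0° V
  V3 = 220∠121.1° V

Step 1 — Convert each phasor to rectangular form:
  V1 = 24·(cos(-146.5°) + j·sin(-146.5°)) = -20.01 - j13.25 V
  V2 = 76.1·(cos(-30.0°) + j·sin(-30.0°)) = 65.9 - j38.05 V
  V3 = 220·(cos(121.1°) + j·sin(121.1°)) = -113.6 + j188.4 V
Step 2 — Sum components: V_total = -67.75 + j137.1 V.
Step 3 — Convert to polar: |V_total| = 152.9 V, ∠V_total = 116.3°.

V_total = 152.9∠116.3° V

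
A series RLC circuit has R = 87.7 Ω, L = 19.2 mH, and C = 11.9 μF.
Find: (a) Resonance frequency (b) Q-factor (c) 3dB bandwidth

Step 1 — Resonance: ω₀ = 1/√(LC) = 1/√(0.0192·1.19e-05) = 2092 rad/s.
Step 2 — f₀ = ω₀/(2π) = 333 Hz.
Step 3 — Series Q: Q = ω₀L/R = 2092·0.0192/87.7 = 0.458.
Step 4 — Bandwidth: Δω = ω₀/Q = 4568 rad/s; BW = Δω/(2π) = 727 Hz.

(a) f₀ = 333 Hz  (b) Q = 0.458  (c) BW = 727 Hz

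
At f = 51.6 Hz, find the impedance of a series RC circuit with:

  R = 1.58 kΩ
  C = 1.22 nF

Step 1 — Angular frequency: ω = 2π·f = 2π·51.6 = 324.2 rad/s.
Step 2 — Component impedances:
  R: Z = R = 1580 Ω
  C: Z = 1/(jωC) = -j/(ω·C) = 0 - j2.528e+06 Ω
Step 3 — Series combination: Z_total = R + C = 1580 - j2.528e+06 Ω = 2.528e+06∠-90.0° Ω.

Z = 1580 - j2.528e+06 Ω = 2.528e+06∠-90.0° Ω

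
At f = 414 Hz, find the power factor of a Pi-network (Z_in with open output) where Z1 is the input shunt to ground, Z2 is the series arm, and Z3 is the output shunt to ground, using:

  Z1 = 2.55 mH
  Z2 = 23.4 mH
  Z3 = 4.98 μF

Step 1 — Angular frequency: ω = 2π·f = 2π·414 = 2601 rad/s.
Step 2 — Component impedances:
  Z1: Z = jωL = j·2601·0.00255 = 0 + j6.633 Ω
  Z2: Z = jωL = j·2601·0.0234 = 0 + j60.87 Ω
  Z3: Z = 1/(jωC) = -j/(ω·C) = 0 - j77.2 Ω
Step 3 — With open output, the series arm Z2 and the output shunt Z3 appear in series to ground: Z2 + Z3 = 0 - j16.33 Ω.
Step 4 — Parallel with input shunt Z1: Z_in = Z1 || (Z2 + Z3) = 0 + j11.17 Ω = 11.17∠90.0° Ω.
Step 5 — Power factor: PF = cos(φ) = Re(Z)/|Z| = -0/11.17 = -0.
Step 6 — Type: Im(Z) = 11.17 ⇒ lagging (phase φ = 90.0°).

PF = -0 (lagging, φ = 90.0°)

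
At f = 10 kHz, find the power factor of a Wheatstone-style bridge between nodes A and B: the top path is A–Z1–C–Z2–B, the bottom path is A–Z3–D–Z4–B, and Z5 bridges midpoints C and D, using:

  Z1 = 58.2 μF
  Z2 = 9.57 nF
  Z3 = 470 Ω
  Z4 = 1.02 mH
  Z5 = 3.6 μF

Step 1 — Angular frequency: ω = 2π·f = 2π·1e+04 = 6.283e+04 rad/s.
Step 2 — Component impedances:
  Z1: Z = 1/(jωC) = -j/(ω·C) = 0 - j0.2735 Ω
  Z2: Z = 1/(jωC) = -j/(ω·C) = 0 - j1663 Ω
  Z3: Z = R = 470 Ω
  Z4: Z = jωL = j·6.283e+04·0.00102 = 0 + j64.09 Ω
  Z5: Z = 1/(jωC) = -j/(ω·C) = 0 - j4.421 Ω
Step 3 — Bridge requires nodal analysis (the Z5 bridge couples midpoints C and D, so the two paths cannot be reduced to a simple series/parallel combination). Setting node B to ground and injecting 1 A at node A, the 3-node admittance system at A, C, D solves to V_A = Z_AB = 0.05023 + j61.61 Ω = 61.62∠90.0° Ω.
Step 4 — Power factor: PF = cos(φ) = Re(Z)/|Z| = 0.05023/61.62 = 0.0008152.
Step 5 — Type: Im(Z) = 61.61 ⇒ lagging (phase φ = 90.0°).

PF = 0.0008152 (lagging, φ = 90.0°)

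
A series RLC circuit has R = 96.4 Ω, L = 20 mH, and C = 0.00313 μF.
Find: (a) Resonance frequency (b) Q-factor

Step 1 — Resonance condition Im(Z)=0 gives ω₀ = 1/√(LC).
Step 2 — ω₀ = 1/√(0.02·3.13e-09) = 1.264e+05 rad/s.
Step 3 — f₀ = ω₀/(2π) = 2.012e+04 Hz.
Step 4 — Series Q: Q = ω₀L/R = 1.264e+05·0.02/96.4 = 26.22.

(a) f₀ = 2.012e+04 Hz  (b) Q = 26.22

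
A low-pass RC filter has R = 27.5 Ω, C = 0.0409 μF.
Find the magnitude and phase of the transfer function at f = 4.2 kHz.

Step 1 — Angular frequency: ω = 2π·4200 = 2.639e+04 rad/s.
Step 2 — Transfer function: H(jω) = 1/(1 + jωRC).
Step 3 — Denominator: 1 + jωRC = 1 + j·2.639e+04·27.5·4.09e-08 = 1 + j0.02968.
Step 4 — H = 0.9991 - j0.02966.
Step 5 — Magnitude: |H| = 0.9996 (-0.0 dB); phase: φ = -1.7°.

|H| = 0.9996 (-0.0 dB), φ = -1.7°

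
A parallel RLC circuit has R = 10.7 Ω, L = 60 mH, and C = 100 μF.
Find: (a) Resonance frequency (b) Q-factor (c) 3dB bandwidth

Step 1 — Resonance: ω₀ = 1/√(LC) = 1/√(0.06·0.0001) = 408.2 rad/s.
Step 2 — f₀ = ω₀/(2π) = 64.97 Hz.
Step 3 — Parallel Q: Q = R/(ω₀L) = 10.7/(408.2·0.06) = 0.4368.
Step 4 — Bandwidth: Δω = ω₀/Q = 934.6 rad/s; BW = Δω/(2π) = 148.7 Hz.

(a) f₀ = 64.97 Hz  (b) Q = 0.4368  (c) BW = 148.7 Hz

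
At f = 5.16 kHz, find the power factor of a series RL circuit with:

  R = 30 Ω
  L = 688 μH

Step 1 — Angular frequency: ω = 2π·f = 2π·5160 = 3.242e+04 rad/s.
Step 2 — Component impedances:
  R: Z = R = 30 Ω
  L: Z = jωL = j·3.242e+04·0.000688 = 0 + j22.31 Ω
Step 3 — Series combination: Z_total = R + L = 30 + j22.31 Ω = 37.38∠36.6° Ω.
Step 4 — Power factor: PF = cos(φ) = Re(Z)/|Z| = 30/37.384 = 0.8025.
Step 5 — Type: Im(Z) = 22.31 ⇒ lagging (phase φ = 36.6°).

PF = 0.8025 (lagging, φ = 36.6°)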